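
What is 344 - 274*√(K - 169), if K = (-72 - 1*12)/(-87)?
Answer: 344 - 274*I*√141317/29 ≈ 344.0 - 3551.8*I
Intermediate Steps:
K = 28/29 (K = (-72 - 12)*(-1/87) = -84*(-1/87) = 28/29 ≈ 0.96552)
344 - 274*√(K - 169) = 344 - 274*√(28/29 - 169) = 344 - 274*I*√141317/29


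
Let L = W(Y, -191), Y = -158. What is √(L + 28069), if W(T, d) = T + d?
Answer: 6*√770 ≈ 166.49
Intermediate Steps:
L = -349 (L = -158 - 191 = -349)
√(L + 28069) = √(-349 + 28069) = √27720 = 6*√770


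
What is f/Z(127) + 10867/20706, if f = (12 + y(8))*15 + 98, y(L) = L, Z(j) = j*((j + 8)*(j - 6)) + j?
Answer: 5638425403/10739539608 ≈ 0.52502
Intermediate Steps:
Z(j) = j + j*(-6 + j)*(8 + j) (Z(j) = j*((8 + j)*(-6 + j)) + j = j*((-6 + j)*(8 + j)) + j = j*(-6 + j)*(8 + j) + j = j + j*(-6 + j)*(8 + j))
f = 398 (f = (12 + 8)*15 + 98 = 20*15 + 98 = 300 + 98 = 398)
f/Z(127) + 10867/20706 = 398/((127*(-47 + 127**2 + 2*127))) + 10867/20706 = 398/((127*(-47 + 16129 + 254))) + 10867*(1/20706) = 398/((127*16336)) + 10867/20706 = 398/2074672 + 10867/20706 = 398*(1/2074672) + 10867/20706 = 199/1037336 + 10867/20706 = 5638425403/10739539608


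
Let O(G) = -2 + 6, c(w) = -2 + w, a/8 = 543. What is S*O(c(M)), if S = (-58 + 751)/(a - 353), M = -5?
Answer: 2772/3991 ≈ 0.69456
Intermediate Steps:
a = 4344 (a = 8*543 = 4344)
O(G) = 4
S = 693/3991 (S = (-58 + 751)/(4344 - 353) = 693/3991 ≈ 0.17364)
S*O(c(M)) = (693/3991)*4 = 2772/3991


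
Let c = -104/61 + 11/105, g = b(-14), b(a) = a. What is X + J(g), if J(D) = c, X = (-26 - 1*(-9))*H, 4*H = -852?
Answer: 23182256/6405 ≈ 3619.4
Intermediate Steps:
H = -213 (H = (¼)*(-852) = -213)
g = -14
X = 3621 (X = (-26 - 1*(-9))*(-213) = (-26 + 9)*(-213) = -17*(-213) = 3621)
c = -10249/6405 (c = -104*1/61 + 11*(1/105) = -104/61 + 11/105 = -10249/6405 ≈ -1.6002)
J(D) = -10249/6405
X + J(g) = 3621 - 10249/6405 = 23182256/6405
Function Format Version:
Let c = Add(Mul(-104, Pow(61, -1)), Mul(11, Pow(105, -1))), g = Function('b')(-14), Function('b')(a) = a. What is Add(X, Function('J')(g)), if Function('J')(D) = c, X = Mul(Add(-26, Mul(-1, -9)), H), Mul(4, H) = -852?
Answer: Rational(23182256, 6405) ≈ 3619.4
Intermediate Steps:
H = -213 (H = Mul(Rational(1, 4), -852) = -213)
g = -14
X = 3621 (X = Mul(Add(-26, Mul(-1, -9)), -213) = Mul(Add(-26, 9), -213) = Mul(-17, -213) = 3621)
c = Rational(-10249, 6405) (c = Add(Mul(-104, Rational(1, 61)), Mul(11, Rational(1, 105))) = Add(Rational(-104, 61), Rational(11, 105)) = Rational(-10249, 6405) ≈ -1.6002)
Function('J')(D) = Rational(-10249, 6405)
Add(X, Function('J')(g)) = Add(3621, Rational(-10249, 6405)) = Rational(23182256, 6405)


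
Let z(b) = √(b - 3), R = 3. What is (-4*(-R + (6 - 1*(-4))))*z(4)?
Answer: -28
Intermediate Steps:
z(b) = √(-3 + b)
(-4*(-R + (6 - 1*(-4))))*z(4) = (-4*(-1*3 + (6 - 1*(-4))))*√(-3 + 4) = (-4*(-3 + (6 + 4)))*√1 = -4*(-3 + 10)*1 = -4*7*1 = -28*1 = -28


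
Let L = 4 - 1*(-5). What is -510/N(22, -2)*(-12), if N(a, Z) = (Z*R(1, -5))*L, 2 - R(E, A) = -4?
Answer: -170/3 ≈ -56.667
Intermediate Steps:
R(E, A) = 6 (R(E, A) = 2 - 1*(-4) = 2 + 4 = 6)
L = 9 (L = 4 + 5 = 9)
N(a, Z) = 54*Z (N(a, Z) = (Z*6)*9 = (6*Z)*9 = 54*Z)
-510/N(22, -2)*(-12) = -510/(54*(-2))*(-12) = -510/(-108)*(-12) = -510*(-1/108)*(-12) = (85/18)*(-12) = -170/3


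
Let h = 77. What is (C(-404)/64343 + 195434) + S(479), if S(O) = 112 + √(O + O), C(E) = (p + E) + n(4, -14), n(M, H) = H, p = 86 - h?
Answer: 12582015869/64343 + √958 ≈ 1.9558e+5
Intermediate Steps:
p = 9 (p = 86 - 1*77 = 86 - 77 = 9)
C(E) = -5 + E (C(E) = (9 + E) - 14 = -5 + E)
S(O) = 112 + √2*√O (S(O) = 112 + √(2*O) = 112 + √2*√O)
(C(-404)/64343 + 195434) + S(479) = ((-5 - 404)/64343 + 195434) + (112 + √2*√479) = (-409*1/64343 + 195434) + (112 + √958) = (-409/64343 + 195434) + (112 + √958) = 12574809453/64343 + (112 + √958) = 12582015869/64343 + √958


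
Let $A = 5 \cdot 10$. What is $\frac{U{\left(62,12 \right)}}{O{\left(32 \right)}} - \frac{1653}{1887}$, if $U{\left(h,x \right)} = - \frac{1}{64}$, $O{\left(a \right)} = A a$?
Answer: $- \frac{56423029}{64409600} \approx -0.876$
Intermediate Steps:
$A = 50$
$O{\left(a \right)} = 50 a$
$U{\left(h,x \right)} = - \frac{1}{64}$ ($U{\left(h,x \right)} = \left(-1\right) \frac{1}{64} = - \frac{1}{64}$)
$\frac{U{\left(62,12 \right)}}{O{\left(32 \right)}} - \frac{1653}{1887} = - \frac{1}{64 \cdot 50 \cdot 32} - \frac{1653}{1887} = - \frac{1}{64 \cdot 1600} - \frac{551}{629} = \left(- \frac{1}{64}\right) \frac{1}{1600} - \frac{551}{629} = - \frac{1}{102400} - \frac{551}{629} = - \frac{56423029}{64409600}$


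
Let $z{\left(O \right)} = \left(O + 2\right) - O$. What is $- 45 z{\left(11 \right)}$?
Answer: $-90$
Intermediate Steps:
$z{\left(O \right)} = 2$ ($z{\left(O \right)} = \left(2 + O\right) - O = 2$)
$- 45 z{\left(11 \right)} = \left(-45\right) 2 = -90$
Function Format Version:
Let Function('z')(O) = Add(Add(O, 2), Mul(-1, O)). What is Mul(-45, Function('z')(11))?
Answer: -90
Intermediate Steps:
Function('z')(O) = 2 (Function('z')(O) = Add(Add(2, O), Mul(-1, O)) = 2)
Mul(-45, Function('z')(11)) = Mul(-45, 2) = -90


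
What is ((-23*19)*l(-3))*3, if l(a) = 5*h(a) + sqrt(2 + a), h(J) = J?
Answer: 19665 - 1311*I ≈ 19665.0 - 1311.0*I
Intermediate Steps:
l(a) = sqrt(2 + a) + 5*a (l(a) = 5*a + sqrt(2 + a) = sqrt(2 + a) + 5*a)
((-23*19)*l(-3))*3 = ((-23*19)*(sqrt(2 - 3) + 5*(-3)))*3 = -437*(sqrt(-1) - 15)*3 = -437*(I - 15)*3 = -437*(-15 + I)*3 = (6555 - 437*I)*3 = 19665 - 1311*I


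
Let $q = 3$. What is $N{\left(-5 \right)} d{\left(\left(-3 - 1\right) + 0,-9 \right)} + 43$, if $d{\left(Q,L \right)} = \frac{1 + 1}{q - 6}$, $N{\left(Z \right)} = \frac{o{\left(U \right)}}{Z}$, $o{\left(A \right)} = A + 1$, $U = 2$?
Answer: $\frac{217}{5} \approx 43.4$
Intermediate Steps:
$o{\left(A \right)} = 1 + A$
$N{\left(Z \right)} = \frac{3}{Z}$ ($N{\left(Z \right)} = \frac{1 + 2}{Z} = \frac{3}{Z}$)
$d{\left(Q,L \right)} = - \frac{2}{3}$ ($d{\left(Q,L \right)} = \frac{1 + 1}{3 - 6} = \frac{2}{-3} = 2 \left(- \frac{1}{3}\right) = - \frac{2}{3}$)
$N{\left(-5 \right)} d{\left(\left(-3 - 1\right) + 0,-9 \right)} + 43 = \frac{3}{-5} \left(- \frac{2}{3}\right) + 43 = 3 \left(- \frac{1}{5}\right) \left(- \frac{2}{3}\right) + 43 = \left(- \frac{3}{5}\right) \left(- \frac{2}{3}\right) + 43 = \frac{2}{5} + 43 = \frac{217}{5}$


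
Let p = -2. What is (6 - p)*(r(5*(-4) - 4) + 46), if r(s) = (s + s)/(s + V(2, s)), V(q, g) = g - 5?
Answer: 19888/53 ≈ 375.25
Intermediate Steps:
V(q, g) = -5 + g
r(s) = 2*s/(-5 + 2*s) (r(s) = (s + s)/(s + (-5 + s)) = (2*s)/(-5 + 2*s) = 2*s/(-5 + 2*s))
(6 - p)*(r(5*(-4) - 4) + 46) = (6 - 1*(-2))*(2*(5*(-4) - 4)/(-5 + 2*(5*(-4) - 4)) + 46) = (6 + 2)*(2*(-20 - 4)/(-5 + 2*(-20 - 4)) + 46) = 8*(2*(-24)/(-5 + 2*(-24)) + 46) = 8*(2*(-24)/(-5 - 48) + 46) = 8*(2*(-24)/(-53) + 46) = 8*(2*(-24)*(-1/53) + 46) = 8*(48/53 + 46) = 8*(2486/53) = 19888/53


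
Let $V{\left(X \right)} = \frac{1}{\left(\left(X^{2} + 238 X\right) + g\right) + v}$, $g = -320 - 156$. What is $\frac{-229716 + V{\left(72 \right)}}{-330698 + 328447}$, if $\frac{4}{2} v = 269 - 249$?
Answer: $\frac{5020213463}{49193354} \approx 102.05$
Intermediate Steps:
$g = -476$
$v = 10$ ($v = \frac{269 - 249}{2} = \frac{1}{2} \cdot 20 = 10$)
$V{\left(X \right)} = \frac{1}{-466 + X^{2} + 238 X}$ ($V{\left(X \right)} = \frac{1}{\left(\left(X^{2} + 238 X\right) - 476\right) + 10} = \frac{1}{\left(-476 + X^{2} + 238 X\right) + 10} = \frac{1}{-466 + X^{2} + 238 X}$)
$\frac{-229716 + V{\left(72 \right)}}{-330698 + 328447} = \frac{-229716 + \frac{1}{-466 + 72^{2} + 238 \cdot 72}}{-330698 + 328447} = \frac{-229716 + \frac{1}{-466 + 5184 + 17136}}{-2251} = \left(-229716 + \frac{1}{21854}\right) \left(- \frac{1}{2251}\right) = \left(- \frac{5020213463}{21854}\right) \left(- \frac{1}{2251}\right) = \frac{5020213463}{49193354}$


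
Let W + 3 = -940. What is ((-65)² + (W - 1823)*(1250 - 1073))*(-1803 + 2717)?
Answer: -443616298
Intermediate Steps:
W = -943 (W = -3 - 940 = -943)
((-65)² + (W - 1823)*(1250 - 1073))*(-1803 + 2717) = ((-65)² + (-943 - 1823)*(1250 - 1073))*(-1803 + 2717) = (4225 - 2766*177)*914 = (4225 - 489582)*914 = -485357*914 = -443616298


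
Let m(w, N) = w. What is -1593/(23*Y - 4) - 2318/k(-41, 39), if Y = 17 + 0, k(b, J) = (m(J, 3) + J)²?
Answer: -588271/130806 ≈ -4.4973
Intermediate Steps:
k(b, J) = 4*J² (k(b, J) = (J + J)² = (2*J)² = 4*J²)
Y = 17
-1593/(23*Y - 4) - 2318/k(-41, 39) = -1593/(23*17 - 4) - 2318/(4*39²) = -1593/(391 - 4) - 2318/(4*1521) = -1593/387 - 2318/6084 = -1593*1/387 - 2318*1/6084 = -177/43 - 1159/3042 = -588271/130806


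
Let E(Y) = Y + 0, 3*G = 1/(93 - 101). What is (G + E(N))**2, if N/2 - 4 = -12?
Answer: 148225/576 ≈ 257.33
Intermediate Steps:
N = -16 (N = 8 + 2*(-12) = 8 - 24 = -16)
G = -1/24 (G = 1/(3*(93 - 101)) = (1/3)/(-8) = (1/3)*(-1/8) = -1/24 ≈ -0.041667)
E(Y) = Y
(G + E(N))**2 = (-1/24 - 16)**2 = (-385/24)**2 = 148225/576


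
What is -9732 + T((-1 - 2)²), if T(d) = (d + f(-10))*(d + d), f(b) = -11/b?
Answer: -47751/5 ≈ -9550.2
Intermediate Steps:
T(d) = 2*d*(11/10 + d) (T(d) = (d - 11/(-10))*(d + d) = (d - 11*(-⅒))*(2*d) = (d + 11/10)*(2*d) = (11/10 + d)*(2*d) = 2*d*(11/10 + d))
-9732 + T((-1 - 2)²) = -9732 + (-1 - 2)²*(11 + 10*(-1 - 2)²)/5 = -9732 + (⅕)*(-3)²*(11 + 10*(-3)²) = -9732 + (⅕)*9*(11 + 10*9) = -9732 + (⅕)*9*(11 + 90) = -9732 + (⅕)*9*101 = -9732 + 909/5 = -47751/5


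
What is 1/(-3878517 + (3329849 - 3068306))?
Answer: -1/3616974 ≈ -2.7647e-7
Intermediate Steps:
1/(-3878517 + (3329849 - 3068306)) = 1/(-3878517 + 261543) = 1/(-3616974) = -1/3616974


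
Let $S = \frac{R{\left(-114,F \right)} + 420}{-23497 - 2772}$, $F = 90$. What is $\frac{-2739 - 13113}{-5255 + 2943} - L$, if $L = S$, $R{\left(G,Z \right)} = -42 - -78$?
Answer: $\frac{104367615}{15183482} \approx 6.8738$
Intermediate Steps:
$R{\left(G,Z \right)} = 36$ ($R{\left(G,Z \right)} = -42 + 78 = 36$)
$S = - \frac{456}{26269}$ ($S = \frac{36 + 420}{-23497 - 2772} = \frac{456}{-26269} = 456 \left(- \frac{1}{26269}\right) = - \frac{456}{26269} \approx -0.017359$)
$L = - \frac{456}{26269} \approx -0.017359$
$\frac{-2739 - 13113}{-5255 + 2943} - L = \frac{-2739 - 13113}{-5255 + 2943} - - \frac{456}{26269} = - \frac{15852}{-2312} + \frac{456}{26269} = \left(-15852\right) \left(- \frac{1}{2312}\right) + \frac{456}{26269} = \frac{3963}{578} + \frac{456}{26269} = \frac{104367615}{15183482}$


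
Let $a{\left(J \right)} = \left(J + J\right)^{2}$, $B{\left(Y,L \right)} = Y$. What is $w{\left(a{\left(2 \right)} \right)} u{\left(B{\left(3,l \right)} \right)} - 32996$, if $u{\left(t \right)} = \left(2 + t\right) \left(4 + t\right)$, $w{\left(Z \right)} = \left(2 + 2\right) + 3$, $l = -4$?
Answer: $-32751$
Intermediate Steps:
$a{\left(J \right)} = 4 J^{2}$ ($a{\left(J \right)} = \left(2 J\right)^{2} = 4 J^{2}$)
$w{\left(Z \right)} = 7$ ($w{\left(Z \right)} = 4 + 3 = 7$)
$w{\left(a{\left(2 \right)} \right)} u{\left(B{\left(3,l \right)} \right)} - 32996 = 7 \left(8 + 3^{2} + 6 \cdot 3\right) - 32996 = 7 \left(8 + 9 + 18\right) - 32996 = 7 \cdot 35 - 32996 = 245 - 32996 = -32751$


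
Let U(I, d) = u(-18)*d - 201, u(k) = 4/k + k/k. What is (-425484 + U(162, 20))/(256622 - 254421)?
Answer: -3831025/19809 ≈ -193.40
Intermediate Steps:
u(k) = 1 + 4/k (u(k) = 4/k + 1 = 1 + 4/k)
U(I, d) = -201 + 7*d/9 (U(I, d) = ((4 - 18)/(-18))*d - 201 = (-1/18*(-14))*d - 201 = 7*d/9 - 201 = -201 + 7*d/9)
(-425484 + U(162, 20))/(256622 - 254421) = (-425484 + (-201 + (7/9)*20))/(256622 - 254421) = (-425484 + (-201 + 140/9))/2201 = (-425484 - 1669/9)*(1/2201) = -3831025/9*1/2201 = -3831025/19809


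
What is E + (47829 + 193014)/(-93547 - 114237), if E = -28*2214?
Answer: -12881186571/207784 ≈ -61993.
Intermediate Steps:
E = -61992
E + (47829 + 193014)/(-93547 - 114237) = -61992 + (47829 + 193014)/(-93547 - 114237) = -61992 + 240843/(-207784) = -61992 + 240843*(-1/207784) = -61992 - 240843/207784 = -12881186571/207784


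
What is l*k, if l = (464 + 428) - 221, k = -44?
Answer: -29524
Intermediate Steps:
l = 671 (l = 892 - 221 = 671)
l*k = 671*(-44) = -29524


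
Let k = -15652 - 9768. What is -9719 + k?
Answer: -35139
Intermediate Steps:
k = -25420
-9719 + k = -9719 - 25420 = -35139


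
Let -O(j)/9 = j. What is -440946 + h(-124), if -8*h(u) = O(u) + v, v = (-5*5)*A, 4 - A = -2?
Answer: -1764267/4 ≈ -4.4107e+5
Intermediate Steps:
A = 6 (A = 4 - 1*(-2) = 4 + 2 = 6)
O(j) = -9*j
v = -150 (v = -5*5*6 = -25*6 = -150)
h(u) = 75/4 + 9*u/8 (h(u) = -(-9*u - 150)/8 = -(-150 - 9*u)/8 = 75/4 + 9*u/8)
-440946 + h(-124) = -440946 + (75/4 + (9/8)*(-124)) = -440946 + (75/4 - 279/2) = -440946 - 483/4 = -1764267/4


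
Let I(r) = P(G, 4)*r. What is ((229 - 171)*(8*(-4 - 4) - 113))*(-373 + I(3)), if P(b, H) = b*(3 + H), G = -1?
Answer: 4044804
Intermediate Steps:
I(r) = -7*r (I(r) = (-(3 + 4))*r = (-1*7)*r = -7*r)
((229 - 171)*(8*(-4 - 4) - 113))*(-373 + I(3)) = ((229 - 171)*(8*(-4 - 4) - 113))*(-373 - 7*3) = (58*(8*(-8) - 113))*(-373 - 21) = (58*(-64 - 113))*(-394) = (58*(-177))*(-394) = -10266*(-394) = 4044804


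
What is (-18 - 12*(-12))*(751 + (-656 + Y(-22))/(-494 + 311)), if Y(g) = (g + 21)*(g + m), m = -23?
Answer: 5797848/61 ≈ 95047.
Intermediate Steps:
Y(g) = (-23 + g)*(21 + g) (Y(g) = (g + 21)*(g - 23) = (21 + g)*(-23 + g) = (-23 + g)*(21 + g))
(-18 - 12*(-12))*(751 + (-656 + Y(-22))/(-494 + 311)) = (-18 - 12*(-12))*(751 + (-656 + (-483 + (-22)**2 - 2*(-22)))/(-494 + 311)) = (-18 + 144)*(751 + (-656 + (-483 + 484 + 44))/(-183)) = 126*(751 + (-656 + 45)*(-1/183)) = 126*(751 - 611*(-1/183)) = 126*(751 + 611/183) = 126*(138044/183) = 5797848/61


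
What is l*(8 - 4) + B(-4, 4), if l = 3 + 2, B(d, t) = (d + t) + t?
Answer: 24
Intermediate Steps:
B(d, t) = d + 2*t
l = 5
l*(8 - 4) + B(-4, 4) = 5*(8 - 4) + (-4 + 2*4) = 5*4 + (-4 + 8) = 20 + 4 = 24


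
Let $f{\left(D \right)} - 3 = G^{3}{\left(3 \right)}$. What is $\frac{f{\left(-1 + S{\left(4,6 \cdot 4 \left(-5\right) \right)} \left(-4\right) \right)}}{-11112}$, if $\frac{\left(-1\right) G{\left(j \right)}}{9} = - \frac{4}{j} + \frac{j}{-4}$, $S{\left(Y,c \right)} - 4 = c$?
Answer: $- \frac{140689}{237056} \approx -0.59348$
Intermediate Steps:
$S{\left(Y,c \right)} = 4 + c$
$G{\left(j \right)} = \frac{36}{j} + \frac{9 j}{4}$ ($G{\left(j \right)} = - 9 \left(- \frac{4}{j} + \frac{j}{-4}\right) = - 9 \left(- \frac{4}{j} + j \left(- \frac{1}{4}\right)\right) = - 9 \left(- \frac{4}{j} - \frac{j}{4}\right) = \frac{36}{j} + \frac{9 j}{4}$)
$f{\left(D \right)} = \frac{422067}{64}$ ($f{\left(D \right)} = 3 + \left(\frac{36}{3} + \frac{9}{4} \cdot 3\right)^{3} = 3 + \left(36 \cdot \frac{1}{3} + \frac{27}{4}\right)^{3} = 3 + \left(12 + \frac{27}{4}\right)^{3} = 3 + \left(\frac{75}{4}\right)^{3} = 3 + \frac{421875}{64} = \frac{422067}{64}$)
$\frac{f{\left(-1 + S{\left(4,6 \cdot 4 \left(-5\right) \right)} \left(-4\right) \right)}}{-11112} = \frac{422067}{64 \left(-11112\right)} = \frac{422067}{64} \left(- \frac{1}{11112}\right) = - \frac{140689}{237056}$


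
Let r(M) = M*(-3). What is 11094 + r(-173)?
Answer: 11613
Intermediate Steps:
r(M) = -3*M
11094 + r(-173) = 11094 - 3*(-173) = 11094 + 519 = 11613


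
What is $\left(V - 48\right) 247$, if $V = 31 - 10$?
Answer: $-6669$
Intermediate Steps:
$V = 21$
$\left(V - 48\right) 247 = \left(21 - 48\right) 247 = \left(-27\right) 247 = -6669$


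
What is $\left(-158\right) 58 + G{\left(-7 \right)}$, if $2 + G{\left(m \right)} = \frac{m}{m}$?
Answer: $-9165$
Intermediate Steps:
$G{\left(m \right)} = -1$ ($G{\left(m \right)} = -2 + \frac{m}{m} = -2 + 1 = -1$)
$\left(-158\right) 58 + G{\left(-7 \right)} = \left(-158\right) 58 - 1 = -9164 - 1 = -9165$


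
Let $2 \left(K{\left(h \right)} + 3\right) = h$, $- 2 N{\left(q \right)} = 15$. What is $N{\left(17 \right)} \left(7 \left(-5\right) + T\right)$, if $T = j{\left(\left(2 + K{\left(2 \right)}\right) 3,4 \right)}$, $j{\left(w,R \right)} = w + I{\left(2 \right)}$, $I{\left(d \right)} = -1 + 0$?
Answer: $270$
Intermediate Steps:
$N{\left(q \right)} = - \frac{15}{2}$ ($N{\left(q \right)} = \left(- \frac{1}{2}\right) 15 = - \frac{15}{2}$)
$K{\left(h \right)} = -3 + \frac{h}{2}$
$I{\left(d \right)} = -1$
$j{\left(w,R \right)} = -1 + w$ ($j{\left(w,R \right)} = w - 1 = -1 + w$)
$T = -1$ ($T = -1 + \left(2 + \left(-3 + \frac{1}{2} \cdot 2\right)\right) 3 = -1 + \left(2 + \left(-3 + 1\right)\right) 3 = -1 + \left(2 - 2\right) 3 = -1 + 0 \cdot 3 = -1 + 0 = -1$)
$N{\left(17 \right)} \left(7 \left(-5\right) + T\right) = - \frac{15 \left(7 \left(-5\right) - 1\right)}{2} = - \frac{15 \left(-35 - 1\right)}{2} = \left(- \frac{15}{2}\right) \left(-36\right) = 270$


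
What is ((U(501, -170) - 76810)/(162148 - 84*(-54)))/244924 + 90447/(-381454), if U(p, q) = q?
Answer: -461565022680009/1946603248518908 ≈ -0.23711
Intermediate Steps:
((U(501, -170) - 76810)/(162148 - 84*(-54)))/244924 + 90447/(-381454) = ((-170 - 76810)/(162148 - 84*(-54)))/244924 + 90447/(-381454) = -76980/(162148 + 4536)*(1/244924) + 90447*(-1/381454) = -76980/166684*(1/244924) - 90447/381454 = -76980*1/166684*(1/244924) - 90447/381454 = -19245/41671*1/244924 - 90447/381454 = -19245/10206228004 - 90447/381454 = -461565022680009/1946603248518908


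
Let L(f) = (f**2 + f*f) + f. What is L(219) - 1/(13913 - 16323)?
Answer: 231699811/2410 ≈ 96141.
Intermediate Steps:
L(f) = f + 2*f**2 (L(f) = (f**2 + f**2) + f = 2*f**2 + f = f + 2*f**2)
L(219) - 1/(13913 - 16323) = 219*(1 + 2*219) - 1/(13913 - 16323) = 219*(1 + 438) - 1/(-2410) = 219*439 - 1*(-1/2410) = 96141 + 1/2410 = 231699811/2410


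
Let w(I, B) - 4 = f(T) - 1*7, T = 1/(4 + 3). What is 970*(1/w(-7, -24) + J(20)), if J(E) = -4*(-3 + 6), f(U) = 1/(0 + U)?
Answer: -22795/2 ≈ -11398.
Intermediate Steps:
T = ⅐ (T = 1/7 = ⅐ ≈ 0.14286)
f(U) = 1/U
J(E) = -12 (J(E) = -4*3 = -12)
w(I, B) = 4 (w(I, B) = 4 + (1/(⅐) - 1*7) = 4 + (7 - 7) = 4 + 0 = 4)
970*(1/w(-7, -24) + J(20)) = 970*(1/4 - 12) = 970*(¼ - 12) = 970*(-47/4) = -22795/2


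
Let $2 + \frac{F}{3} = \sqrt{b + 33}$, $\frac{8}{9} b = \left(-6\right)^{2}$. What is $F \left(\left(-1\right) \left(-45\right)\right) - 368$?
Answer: $-638 + \frac{945 \sqrt{6}}{2} \approx 519.38$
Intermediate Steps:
$b = \frac{81}{2}$ ($b = \frac{9 \left(-6\right)^{2}}{8} = \frac{9}{8} \cdot 36 = \frac{81}{2} \approx 40.5$)
$F = -6 + \frac{21 \sqrt{6}}{2}$ ($F = -6 + 3 \sqrt{\frac{81}{2} + 33} = -6 + 3 \sqrt{\frac{147}{2}} = -6 + 3 \frac{7 \sqrt{6}}{2} = -6 + \frac{21 \sqrt{6}}{2} \approx 19.72$)
$F \left(\left(-1\right) \left(-45\right)\right) - 368 = \left(-6 + \frac{21 \sqrt{6}}{2}\right) \left(\left(-1\right) \left(-45\right)\right) - 368 = \left(-6 + \frac{21 \sqrt{6}}{2}\right) 45 - 368 = \left(-270 + \frac{945 \sqrt{6}}{2}\right) - 368 = -638 + \frac{945 \sqrt{6}}{2}$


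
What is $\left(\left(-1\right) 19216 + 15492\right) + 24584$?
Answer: $20860$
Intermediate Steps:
$\left(\left(-1\right) 19216 + 15492\right) + 24584 = \left(-19216 + 15492\right) + 24584 = -3724 + 24584 = 20860$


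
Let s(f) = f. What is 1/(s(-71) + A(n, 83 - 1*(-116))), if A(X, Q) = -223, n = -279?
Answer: -1/294 ≈ -0.0034014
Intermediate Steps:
1/(s(-71) + A(n, 83 - 1*(-116))) = 1/(-71 - 223) = 1/(-294) = -1/294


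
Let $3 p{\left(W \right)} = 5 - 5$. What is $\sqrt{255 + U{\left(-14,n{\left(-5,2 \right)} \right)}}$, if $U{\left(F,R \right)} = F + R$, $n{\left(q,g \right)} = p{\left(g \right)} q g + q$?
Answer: $2 \sqrt{59} \approx 15.362$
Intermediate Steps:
$p{\left(W \right)} = 0$ ($p{\left(W \right)} = \frac{5 - 5}{3} = \frac{1}{3} \cdot 0 = 0$)
$n{\left(q,g \right)} = q$ ($n{\left(q,g \right)} = 0 q g + q = 0 g + q = 0 + q = q$)
$\sqrt{255 + U{\left(-14,n{\left(-5,2 \right)} \right)}} = \sqrt{255 - 19} = \sqrt{236} = 2 \sqrt{59}$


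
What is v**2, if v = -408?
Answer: 166464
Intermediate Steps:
v**2 = (-408)**2 = 166464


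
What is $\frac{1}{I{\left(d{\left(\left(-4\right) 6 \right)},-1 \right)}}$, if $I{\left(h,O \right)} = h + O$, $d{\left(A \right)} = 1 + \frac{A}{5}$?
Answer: $- \frac{5}{24} \approx -0.20833$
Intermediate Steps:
$d{\left(A \right)} = 1 + \frac{A}{5}$ ($d{\left(A \right)} = 1 + A \frac{1}{5} = 1 + \frac{A}{5}$)
$I{\left(h,O \right)} = O + h$
$\frac{1}{I{\left(d{\left(\left(-4\right) 6 \right)},-1 \right)}} = \frac{1}{-1 + \left(1 + \frac{\left(-4\right) 6}{5}\right)} = \frac{1}{-1 + \left(1 + \frac{1}{5} \left(-24\right)\right)} = \frac{1}{-1 + \left(1 - \frac{24}{5}\right)} = \frac{1}{-1 - \frac{19}{5}} = \frac{1}{- \frac{24}{5}} = - \frac{5}{24}$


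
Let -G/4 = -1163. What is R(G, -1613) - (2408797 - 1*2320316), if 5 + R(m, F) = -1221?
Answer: -89707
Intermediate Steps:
G = 4652 (G = -4*(-1163) = 4652)
R(m, F) = -1226 (R(m, F) = -5 - 1221 = -1226)
R(G, -1613) - (2408797 - 1*2320316) = -1226 - (2408797 - 1*2320316) = -1226 - (2408797 - 2320316) = -1226 - 1*88481 = -1226 - 88481 = -89707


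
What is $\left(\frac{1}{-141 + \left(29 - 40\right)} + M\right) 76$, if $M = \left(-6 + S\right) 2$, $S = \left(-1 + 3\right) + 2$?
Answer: $- \frac{609}{2} \approx -304.5$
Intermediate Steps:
$S = 4$ ($S = 2 + 2 = 4$)
$M = -4$ ($M = \left(-6 + 4\right) 2 = \left(-2\right) 2 = -4$)
$\left(\frac{1}{-141 + \left(29 - 40\right)} + M\right) 76 = \left(\frac{1}{-141 + \left(29 - 40\right)} - 4\right) 76 = \left(\frac{1}{-141 - 11} - 4\right) 76 = \left(\frac{1}{-152} - 4\right) 76 = \left(- \frac{1}{152} - 4\right) 76 = \left(- \frac{609}{152}\right) 76 = - \frac{609}{2}$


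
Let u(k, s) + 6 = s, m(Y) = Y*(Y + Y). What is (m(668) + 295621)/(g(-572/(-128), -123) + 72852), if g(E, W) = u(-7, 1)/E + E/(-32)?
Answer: 173971319808/10667679775 ≈ 16.308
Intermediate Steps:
m(Y) = 2*Y² (m(Y) = Y*(2*Y) = 2*Y²)
u(k, s) = -6 + s
g(E, W) = -5/E - E/32 (g(E, W) = (-6 + 1)/E + E/(-32) = -5/E + E*(-1/32) = -5/E - E/32)
(m(668) + 295621)/(g(-572/(-128), -123) + 72852) = (2*668² + 295621)/((-5/((-572/(-128))) - (-143)/(8*(-128))) + 72852) = (2*446224 + 295621)/((-5/((-572*(-1/128))) - (-143)*(-1)/(8*128)) + 72852) = (892448 + 295621)/((-5/143/32 - 1/32*143/32) + 72852) = 1188069/((-5*32/143 - 143/1024) + 72852) = 1188069/((-160/143 - 143/1024) + 72852) = 1188069/(-184289/146432 + 72852) = 1188069/(10667679775/146432) = 1188069*(146432/10667679775) = 173971319808/10667679775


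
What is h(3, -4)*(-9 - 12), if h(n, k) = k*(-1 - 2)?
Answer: -252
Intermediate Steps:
h(n, k) = -3*k (h(n, k) = k*(-3) = -3*k)
h(3, -4)*(-9 - 12) = (-3*(-4))*(-9 - 12) = 12*(-21) = -252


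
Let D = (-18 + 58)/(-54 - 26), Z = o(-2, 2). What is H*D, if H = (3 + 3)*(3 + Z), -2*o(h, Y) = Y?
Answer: -6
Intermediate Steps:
o(h, Y) = -Y/2
Z = -1 (Z = -½*2 = -1)
D = -½ (D = 40/(-80) = 40*(-1/80) = -½ ≈ -0.50000)
H = 12 (H = (3 + 3)*(3 - 1) = 6*2 = 12)
H*D = 12*(-½) = -6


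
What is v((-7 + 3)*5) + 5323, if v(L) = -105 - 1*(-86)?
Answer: 5304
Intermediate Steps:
v(L) = -19 (v(L) = -105 + 86 = -19)
v((-7 + 3)*5) + 5323 = -19 + 5323 = 5304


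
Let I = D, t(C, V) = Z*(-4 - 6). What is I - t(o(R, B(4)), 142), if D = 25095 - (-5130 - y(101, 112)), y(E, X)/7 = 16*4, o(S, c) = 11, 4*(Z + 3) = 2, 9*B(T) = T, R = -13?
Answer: 30648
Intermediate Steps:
B(T) = T/9
Z = -5/2 (Z = -3 + (¼)*2 = -3 + ½ = -5/2 ≈ -2.5000)
t(C, V) = 25 (t(C, V) = -5*(-4 - 6)/2 = -5/2*(-10) = 25)
y(E, X) = 448 (y(E, X) = 7*(16*4) = 7*64 = 448)
D = 30673 (D = 25095 - (-5130 - 1*448) = 25095 - (-5130 - 448) = 25095 - 1*(-5578) = 25095 + 5578 = 30673)
I = 30673
I - t(o(R, B(4)), 142) = 30673 - 1*25 = 30673 - 25 = 30648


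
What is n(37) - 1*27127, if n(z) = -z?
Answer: -27164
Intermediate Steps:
n(37) - 1*27127 = -1*37 - 1*27127 = -37 - 27127 = -27164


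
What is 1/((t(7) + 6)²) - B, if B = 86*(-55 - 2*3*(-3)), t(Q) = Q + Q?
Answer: 1272801/400 ≈ 3182.0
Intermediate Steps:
t(Q) = 2*Q
B = -3182 (B = 86*(-55 - 6*(-3)) = 86*(-55 + 18) = 86*(-37) = -3182)
1/((t(7) + 6)²) - B = 1/((2*7 + 6)²) - 1*(-3182) = 1/((14 + 6)²) + 3182 = 1/(20²) + 3182 = 1/400 + 3182 = 1272801/400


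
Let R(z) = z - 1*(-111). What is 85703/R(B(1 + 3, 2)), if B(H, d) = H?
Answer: 85703/115 ≈ 745.24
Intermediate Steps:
R(z) = 111 + z (R(z) = z + 111 = 111 + z)
85703/R(B(1 + 3, 2)) = 85703/(111 + (1 + 3)) = 85703/(111 + 4) = 85703/115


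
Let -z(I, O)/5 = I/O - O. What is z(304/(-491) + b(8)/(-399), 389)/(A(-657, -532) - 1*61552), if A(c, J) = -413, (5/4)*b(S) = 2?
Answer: -148226339353/4722265960965 ≈ -0.031389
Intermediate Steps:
b(S) = 8/5 (b(S) = (⅘)*2 = 8/5)
z(I, O) = 5*O - 5*I/O (z(I, O) = -5*(I/O - O) = -5*(-O + I/O) = 5*O - 5*I/O)
z(304/(-491) + b(8)/(-399), 389)/(A(-657, -532) - 1*61552) = (5*389 - 5*(304/(-491) + (8/5)/(-399))/389)/(-413 - 1*61552) = (1945 - 5*(304*(-1/491) + (8/5)*(-1/399))*1/389)/(-413 - 61552) = (1945 - 5*(-304/491 - 8/1995)*1/389)/(-61965) = (1945 - 5*(-610408/979545)*1/389)*(-1/61965) = (1945 + 610408/76208601)*(-1/61965) = (148226339353/76208601)*(-1/61965) = -148226339353/4722265960965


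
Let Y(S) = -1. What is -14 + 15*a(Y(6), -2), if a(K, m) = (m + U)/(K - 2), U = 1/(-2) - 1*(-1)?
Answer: -13/2 ≈ -6.5000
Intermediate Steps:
U = ½ (U = -½ + 1 = ½ ≈ 0.50000)
a(K, m) = (½ + m)/(-2 + K) (a(K, m) = (m + ½)/(K - 2) = (½ + m)/(-2 + K))
-14 + 15*a(Y(6), -2) = -14 + 15*((½ - 2)/(-2 - 1)) = -14 + 15*(-3/2/(-3)) = -14 + 15*(-⅓*(-3/2)) = -14 + 15*(½) = -14 + 15/2 = -13/2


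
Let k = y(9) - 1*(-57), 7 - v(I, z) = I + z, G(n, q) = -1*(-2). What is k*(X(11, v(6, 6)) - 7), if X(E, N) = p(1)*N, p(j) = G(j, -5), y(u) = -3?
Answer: -918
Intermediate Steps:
G(n, q) = 2
p(j) = 2
v(I, z) = 7 - I - z (v(I, z) = 7 - (I + z) = 7 + (-I - z) = 7 - I - z)
k = 54 (k = -3 - 1*(-57) = -3 + 57 = 54)
X(E, N) = 2*N
k*(X(11, v(6, 6)) - 7) = 54*(2*(7 - 1*6 - 1*6) - 7) = 54*(2*(7 - 6 - 6) - 7) = 54*(2*(-5) - 7) = 54*(-10 - 7) = 54*(-17) = -918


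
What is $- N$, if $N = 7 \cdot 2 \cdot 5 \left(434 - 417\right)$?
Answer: $-1190$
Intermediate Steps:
$N = 1190$ ($N = 14 \cdot 5 \cdot 17 = 70 \cdot 17 = 1190$)
$- N = \left(-1\right) 1190 = -1190$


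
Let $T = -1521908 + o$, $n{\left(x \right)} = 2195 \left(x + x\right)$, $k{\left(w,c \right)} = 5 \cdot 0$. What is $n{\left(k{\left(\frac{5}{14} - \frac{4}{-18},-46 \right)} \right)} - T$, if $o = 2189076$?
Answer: $-667168$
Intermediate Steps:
$k{\left(w,c \right)} = 0$
$n{\left(x \right)} = 4390 x$ ($n{\left(x \right)} = 2195 \cdot 2 x = 4390 x$)
$T = 667168$ ($T = -1521908 + 2189076 = 667168$)
$n{\left(k{\left(\frac{5}{14} - \frac{4}{-18},-46 \right)} \right)} - T = 4390 \cdot 0 - 667168 = 0 - 667168 = -667168$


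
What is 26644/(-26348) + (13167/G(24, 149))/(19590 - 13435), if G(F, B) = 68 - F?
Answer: -156109181/162171940 ≈ -0.96262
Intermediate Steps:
26644/(-26348) + (13167/G(24, 149))/(19590 - 13435) = 26644/(-26348) + (13167/(68 - 1*24))/(19590 - 13435) = 26644*(-1/26348) + (13167/(68 - 24))/6155 = -6661/6587 + (13167/44)*(1/6155) = -6661/6587 + (13167*(1/44))*(1/6155) = -6661/6587 + (1197/4)*(1/6155) = -6661/6587 + 1197/24620 = -156109181/162171940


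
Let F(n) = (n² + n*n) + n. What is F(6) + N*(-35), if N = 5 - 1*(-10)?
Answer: -447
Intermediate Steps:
F(n) = n + 2*n² (F(n) = (n² + n²) + n = 2*n² + n = n + 2*n²)
N = 15 (N = 5 + 10 = 15)
F(6) + N*(-35) = 6*(1 + 2*6) + 15*(-35) = 6*(1 + 12) - 525 = 6*13 - 525 = 78 - 525 = -447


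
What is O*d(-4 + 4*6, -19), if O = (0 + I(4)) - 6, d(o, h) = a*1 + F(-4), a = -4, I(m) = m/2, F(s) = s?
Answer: 32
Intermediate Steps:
I(m) = m/2 (I(m) = m*(½) = m/2)
d(o, h) = -8 (d(o, h) = -4*1 - 4 = -4 - 4 = -8)
O = -4 (O = (0 + (½)*4) - 6 = (0 + 2) - 6 = 2 - 6 = -4)
O*d(-4 + 4*6, -19) = -4*(-8) = 32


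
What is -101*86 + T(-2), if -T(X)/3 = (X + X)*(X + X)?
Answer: -8734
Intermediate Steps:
T(X) = -12*X² (T(X) = -3*(X + X)*(X + X) = -3*2*X*2*X = -12*X²)
-101*86 + T(-2) = -101*86 - 12*(-2)² = -8686 - 12*4 = -8686 - 48 = -8734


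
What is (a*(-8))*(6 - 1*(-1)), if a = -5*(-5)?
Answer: -1400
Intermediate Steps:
a = 25
(a*(-8))*(6 - 1*(-1)) = (25*(-8))*(6 - 1*(-1)) = -200*(6 + 1) = -200*7 = -1400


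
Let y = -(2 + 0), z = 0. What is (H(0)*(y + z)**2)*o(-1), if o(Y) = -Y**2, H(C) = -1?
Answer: 4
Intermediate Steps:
y = -2 (y = -1*2 = -2)
(H(0)*(y + z)**2)*o(-1) = (-(-2 + 0)**2)*(-1*(-1)**2) = (-1*(-2)**2)*(-1*1) = -1*4*(-1) = -4*(-1) = 4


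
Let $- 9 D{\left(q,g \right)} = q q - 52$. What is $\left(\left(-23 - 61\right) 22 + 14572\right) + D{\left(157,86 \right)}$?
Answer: $9991$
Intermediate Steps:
$D{\left(q,g \right)} = \frac{52}{9} - \frac{q^{2}}{9}$ ($D{\left(q,g \right)} = - \frac{q q - 52}{9} = - \frac{q^{2} - 52}{9} = - \frac{-52 + q^{2}}{9} = \frac{52}{9} - \frac{q^{2}}{9}$)
$\left(\left(-23 - 61\right) 22 + 14572\right) + D{\left(157,86 \right)} = \left(\left(-23 - 61\right) 22 + 14572\right) + \left(\frac{52}{9} - \frac{157^{2}}{9}\right) = \left(\left(-84\right) 22 + 14572\right) + \left(\frac{52}{9} - \frac{24649}{9}\right) = \left(-1848 + 14572\right) + \left(\frac{52}{9} - \frac{24649}{9}\right) = 12724 - 2733 = 9991$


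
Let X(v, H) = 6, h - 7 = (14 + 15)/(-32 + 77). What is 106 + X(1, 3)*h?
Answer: 2278/15 ≈ 151.87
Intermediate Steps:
h = 344/45 (h = 7 + (14 + 15)/(-32 + 77) = 7 + 29/45 = 344/45 ≈ 7.6444)
106 + X(1, 3)*h = 106 + 6*(344/45) = 106 + 688/15 = 2278/15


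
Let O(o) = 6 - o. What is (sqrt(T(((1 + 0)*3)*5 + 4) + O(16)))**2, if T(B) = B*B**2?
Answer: 6849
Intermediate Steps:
T(B) = B**3
(sqrt(T(((1 + 0)*3)*5 + 4) + O(16)))**2 = (sqrt((((1 + 0)*3)*5 + 4)**3 + (6 - 1*16)))**2 = (sqrt(((1*3)*5 + 4)**3 + (6 - 16)))**2 = (sqrt((3*5 + 4)**3 - 10))**2 = (sqrt((15 + 4)**3 - 10))**2 = (sqrt(19**3 - 10))**2 = (sqrt(6859 - 10))**2 = (sqrt(6849))**2 = (3*sqrt(761))**2 = 6849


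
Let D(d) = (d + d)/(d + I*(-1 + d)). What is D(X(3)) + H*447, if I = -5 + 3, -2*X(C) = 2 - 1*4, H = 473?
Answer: 211433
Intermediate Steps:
X(C) = 1 (X(C) = -(2 - 1*4)/2 = -(2 - 4)/2 = -½*(-2) = 1)
I = -2
D(d) = 2*d/(2 - d) (D(d) = (d + d)/(d - 2*(-1 + d)) = (2*d)/(d + (2 - 2*d)) = (2*d)/(2 - d) = 2*d/(2 - d))
D(X(3)) + H*447 = -2*1/(-2 + 1) + 473*447 = -2*1/(-1) + 211431 = -2*1*(-1) + 211431 = 2 + 211431 = 211433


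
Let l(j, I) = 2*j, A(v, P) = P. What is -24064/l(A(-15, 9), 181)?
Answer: -12032/9 ≈ -1336.9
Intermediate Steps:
-24064/l(A(-15, 9), 181) = -24064/(2*9) = -24064/18 = -24064*1/18 = -12032/9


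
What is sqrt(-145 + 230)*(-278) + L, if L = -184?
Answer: -184 - 278*sqrt(85) ≈ -2747.0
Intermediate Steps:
sqrt(-145 + 230)*(-278) + L = sqrt(-145 + 230)*(-278) - 184 = sqrt(85)*(-278) - 184 = -278*sqrt(85) - 184 = -184 - 278*sqrt(85)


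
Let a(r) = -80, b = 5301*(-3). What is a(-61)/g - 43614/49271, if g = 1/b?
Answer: 62684493426/49271 ≈ 1.2722e+6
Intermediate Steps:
b = -15903
g = -1/15903 (g = 1/(-15903) = -1/15903 ≈ -6.2881e-5)
a(-61)/g - 43614/49271 = -80/(-1/15903) - 43614/49271 = -80*(-15903) - 43614*1/49271 = 1272240 - 43614/49271 = 62684493426/49271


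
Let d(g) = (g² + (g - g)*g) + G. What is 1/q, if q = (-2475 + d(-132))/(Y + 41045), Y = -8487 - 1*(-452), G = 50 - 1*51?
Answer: 16505/7474 ≈ 2.2083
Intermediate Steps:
G = -1 (G = 50 - 51 = -1)
Y = -8035 (Y = -8487 + 452 = -8035)
d(g) = -1 + g² (d(g) = (g² + (g - g)*g) - 1 = (g² + 0*g) - 1 = (g² + 0) - 1 = g² - 1 = -1 + g²)
q = 7474/16505 (q = (-2475 + (-1 + (-132)²))/(-8035 + 41045) = (-2475 + (-1 + 17424))/33010 = (-2475 + 17423)*(1/33010) = 14948*(1/33010) = 7474/16505 ≈ 0.45283)
1/q = 1/(7474/16505) = 16505/7474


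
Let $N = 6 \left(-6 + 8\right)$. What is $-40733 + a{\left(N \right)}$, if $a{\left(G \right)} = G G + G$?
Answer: $-40577$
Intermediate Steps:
$N = 12$ ($N = 6 \cdot 2 = 12$)
$a{\left(G \right)} = G + G^{2}$ ($a{\left(G \right)} = G^{2} + G = G + G^{2}$)
$-40733 + a{\left(N \right)} = -40733 + 12 \left(1 + 12\right) = -40733 + 12 \cdot 13 = -40733 + 156 = -40577$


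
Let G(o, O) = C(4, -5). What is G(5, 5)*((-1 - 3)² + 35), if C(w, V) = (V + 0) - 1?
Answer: -306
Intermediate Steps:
C(w, V) = -1 + V (C(w, V) = V - 1 = -1 + V)
G(o, O) = -6 (G(o, O) = -1 - 5 = -6)
G(5, 5)*((-1 - 3)² + 35) = -6*((-1 - 3)² + 35) = -6*((-4)² + 35) = -6*(16 + 35) = -6*51 = -306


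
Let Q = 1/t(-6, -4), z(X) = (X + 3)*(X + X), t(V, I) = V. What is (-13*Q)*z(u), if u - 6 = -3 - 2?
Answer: 52/3 ≈ 17.333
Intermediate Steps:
u = 1 (u = 6 + (-3 - 2) = 6 - 5 = 1)
z(X) = 2*X*(3 + X) (z(X) = (3 + X)*(2*X) = 2*X*(3 + X))
Q = -⅙ (Q = 1/(-6) = -⅙ ≈ -0.16667)
(-13*Q)*z(u) = (-13*(-⅙))*(2*1*(3 + 1)) = 13*(2*1*4)/6 = (13/6)*8 = 52/3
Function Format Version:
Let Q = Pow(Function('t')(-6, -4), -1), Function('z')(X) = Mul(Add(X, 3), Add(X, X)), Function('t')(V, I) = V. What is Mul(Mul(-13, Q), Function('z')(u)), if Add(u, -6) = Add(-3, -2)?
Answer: Rational(52, 3) ≈ 17.333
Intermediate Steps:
u = 1 (u = Add(6, Add(-3, -2)) = Add(6, -5) = 1)
Function('z')(X) = Mul(2, X, Add(3, X)) (Function('z')(X) = Mul(Add(3, X), Mul(2, X)) = Mul(2, X, Add(3, X)))
Q = Rational(-1, 6) (Q = Pow(-6, -1) = Rational(-1, 6) ≈ -0.16667)
Mul(Mul(-13, Q), Function('z')(u)) = Mul(Mul(-13, Rational(-1, 6)), Mul(2, 1, Add(3, 1))) = Mul(Rational(13, 6), Mul(2, 1, 4)) = Mul(Rational(13, 6), 8) = Rational(52, 3)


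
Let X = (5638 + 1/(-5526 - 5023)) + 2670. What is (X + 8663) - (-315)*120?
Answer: 577779278/10549 ≈ 54771.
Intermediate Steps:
X = 87641091/10549 (X = (5638 + 1/(-10549)) + 2670 = (5638 - 1/10549) + 2670 = 59475261/10549 + 2670 = 87641091/10549 ≈ 8308.0)
(X + 8663) - (-315)*120 = (87641091/10549 + 8663) - (-315)*120 = 179027078/10549 - 1*(-37800) = 179027078/10549 + 37800 = 577779278/10549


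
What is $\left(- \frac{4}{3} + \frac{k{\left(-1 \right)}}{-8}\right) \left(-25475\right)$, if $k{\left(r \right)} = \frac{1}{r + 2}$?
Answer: $\frac{891625}{24} \approx 37151.0$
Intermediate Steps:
$k{\left(r \right)} = \frac{1}{2 + r}$
$\left(- \frac{4}{3} + \frac{k{\left(-1 \right)}}{-8}\right) \left(-25475\right) = \left(- \frac{4}{3} + \frac{1}{\left(2 - 1\right) \left(-8\right)}\right) \left(-25475\right) = \left(\left(-4\right) \frac{1}{3} + 1^{-1} \left(- \frac{1}{8}\right)\right) \left(-25475\right) = \left(- \frac{4}{3} + 1 \left(- \frac{1}{8}\right)\right) \left(-25475\right) = \left(- \frac{4}{3} - \frac{1}{8}\right) \left(-25475\right) = \left(- \frac{35}{24}\right) \left(-25475\right) = \frac{891625}{24}$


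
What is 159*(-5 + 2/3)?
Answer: -689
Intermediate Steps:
159*(-5 + 2/3) = 159*(-5 + 2*(⅓)) = 159*(-5 + ⅔) = 159*(-13/3) = -689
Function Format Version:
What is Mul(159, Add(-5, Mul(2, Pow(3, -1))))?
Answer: -689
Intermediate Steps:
Mul(159, Add(-5, Mul(2, Pow(3, -1)))) = Mul(159, Add(-5, Mul(2, Rational(1, 3)))) = Mul(159, Add(-5, Rational(2, 3))) = Mul(159, Rational(-13, 3)) = -689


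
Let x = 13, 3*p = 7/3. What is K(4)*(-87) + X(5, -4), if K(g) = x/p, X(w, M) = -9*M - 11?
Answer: -10004/7 ≈ -1429.1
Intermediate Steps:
p = 7/9 (p = (7/3)/3 = (7*(1/3))/3 = (1/3)*(7/3) = 7/9 ≈ 0.77778)
X(w, M) = -11 - 9*M
K(g) = 117/7 (K(g) = 13/(7/9) = 13*(9/7) = 117/7)
K(4)*(-87) + X(5, -4) = (117/7)*(-87) + (-11 - 9*(-4)) = -10179/7 + (-11 + 36) = -10179/7 + 25 = -10004/7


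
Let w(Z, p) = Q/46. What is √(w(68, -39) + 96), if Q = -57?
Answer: √200514/46 ≈ 9.7345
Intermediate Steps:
w(Z, p) = -57/46
√(w(68, -39) + 96) = √(-57/46 + 96) = √(4359/46) = √200514/46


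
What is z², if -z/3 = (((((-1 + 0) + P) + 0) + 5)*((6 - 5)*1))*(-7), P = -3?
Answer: 441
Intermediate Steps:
z = 21 (z = -3*((((-1 + 0) - 3) + 0) + 5)*((6 - 5)*1)*(-7) = -3*(((-1 - 3) + 0) + 5)*(1*1)*(-7) = -3*((-4 + 0) + 5)*1*(-7) = -3*(-4 + 5)*1*(-7) = -3*1*1*(-7) = -3*(-7) = 21)
z² = 21² = 441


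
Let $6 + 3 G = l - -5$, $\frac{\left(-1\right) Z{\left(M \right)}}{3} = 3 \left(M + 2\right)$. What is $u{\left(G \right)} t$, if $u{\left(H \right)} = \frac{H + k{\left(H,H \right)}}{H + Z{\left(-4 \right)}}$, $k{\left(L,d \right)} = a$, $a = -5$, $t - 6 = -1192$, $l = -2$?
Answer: $\frac{7116}{17} \approx 418.59$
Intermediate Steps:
$t = -1186$ ($t = 6 - 1192 = -1186$)
$Z{\left(M \right)} = -18 - 9 M$ ($Z{\left(M \right)} = - 3 \cdot 3 \left(M + 2\right) = - 3 \cdot 3 \left(2 + M\right) = - 3 \left(6 + 3 M\right) = -18 - 9 M$)
$k{\left(L,d \right)} = -5$
$G = -1$ ($G = -2 + \frac{-2 - -5}{3} = -2 + \frac{-2 + 5}{3} = -2 + \frac{1}{3} \cdot 3 = -2 + 1 = -1$)
$u{\left(H \right)} = \frac{-5 + H}{18 + H}$ ($u{\left(H \right)} = \frac{H - 5}{H - -18} = \frac{-5 + H}{H + \left(-18 + 36\right)} = \frac{-5 + H}{H + 18} = \frac{-5 + H}{18 + H}$)
$u{\left(G \right)} t = \frac{-5 - 1}{18 - 1} \left(-1186\right) = \frac{1}{17} \left(-6\right) \left(-1186\right) = \left(- \frac{6}{17}\right) \left(-1186\right) = \frac{7116}{17}$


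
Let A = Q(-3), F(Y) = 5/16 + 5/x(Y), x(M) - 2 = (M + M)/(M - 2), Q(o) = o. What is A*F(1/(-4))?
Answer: -123/16 ≈ -7.6875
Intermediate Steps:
x(M) = 2 + 2*M/(-2 + M) (x(M) = 2 + (M + M)/(M - 2) = 2 + (2*M)/(-2 + M) = 2 + 2*M/(-2 + M))
F(Y) = 5/16 + 5*(-2 + Y)/(4*(-1 + Y)) (F(Y) = 5/16 + 5/((4*(-1 + Y)/(-2 + Y))) = 5*(1/16) + 5*((-2 + Y)/(4*(-1 + Y))) = 5/16 + 5*(-2 + Y)/(4*(-1 + Y)))
A = -3
A*F(1/(-4)) = -15*(-9 + 5/(-4))/(16*(-1 + 1/(-4))) = -15*(-9 + 5*(-1/4))/(16*(-1 - 1/4)) = -15*(-9 - 5/4)/(16*(-5/4)) = -15*(-4)*(-41)/(16*5*4) = -3*41/16 = -123/16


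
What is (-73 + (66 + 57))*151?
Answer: 7550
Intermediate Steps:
(-73 + (66 + 57))*151 = (-73 + 123)*151 = 50*151 = 7550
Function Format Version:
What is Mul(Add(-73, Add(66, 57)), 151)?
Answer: 7550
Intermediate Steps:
Mul(Add(-73, Add(66, 57)), 151) = Mul(Add(-73, 123), 151) = Mul(50, 151) = 7550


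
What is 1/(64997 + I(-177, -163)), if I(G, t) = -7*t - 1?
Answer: 1/66137 ≈ 1.5120e-5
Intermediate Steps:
I(G, t) = -1 - 7*t
1/(64997 + I(-177, -163)) = 1/(64997 + (-1 - 7*(-163))) = 1/(64997 + (-1 + 1141)) = 1/(64997 + 1140) = 1/66137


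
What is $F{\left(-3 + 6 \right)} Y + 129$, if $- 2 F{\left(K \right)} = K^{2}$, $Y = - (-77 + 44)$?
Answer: $- \frac{39}{2} \approx -19.5$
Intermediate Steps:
$Y = 33$ ($Y = \left(-1\right) \left(-33\right) = 33$)
$F{\left(K \right)} = - \frac{K^{2}}{2}$
$F{\left(-3 + 6 \right)} Y + 129 = - \frac{\left(-3 + 6\right)^{2}}{2} \cdot 33 + 129 = - \frac{3^{2}}{2} \cdot 33 + 129 = \left(- \frac{1}{2}\right) 9 \cdot 33 + 129 = \left(- \frac{9}{2}\right) 33 + 129 = - \frac{297}{2} + 129 = - \frac{39}{2}$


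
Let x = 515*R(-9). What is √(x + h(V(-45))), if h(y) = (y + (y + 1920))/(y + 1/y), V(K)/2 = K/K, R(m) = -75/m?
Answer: 31*√1185/15 ≈ 71.143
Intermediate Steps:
V(K) = 2 (V(K) = 2*(K/K) = 2*1 = 2)
h(y) = (1920 + 2*y)/(y + 1/y) (h(y) = (y + (1920 + y))/(y + 1/y) = (1920 + 2*y)/(y + 1/y))
x = 12875/3 (x = 515*(-75/(-9)) = 515*(-75*(-⅑)) = 515*(25/3) = 12875/3 ≈ 4291.7)
√(x + h(V(-45))) = √(12875/3 + 2*2*(960 + 2)/(1 + 2²)) = √(12875/3 + 2*2*962/(1 + 4)) = √(12875/3 + 2*2*962/5) = √(12875/3 + 2*2*(⅕)*962) = √(12875/3 + 3848/5) = √(75919/15) = 31*√1185/15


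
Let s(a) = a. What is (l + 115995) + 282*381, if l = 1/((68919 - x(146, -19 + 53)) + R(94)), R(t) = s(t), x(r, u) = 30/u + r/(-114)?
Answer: 14942122140540/66873983 ≈ 2.2344e+5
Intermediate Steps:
x(r, u) = 30/u - r/114 (x(r, u) = 30/u + r*(-1/114) = 30/u - r/114)
R(t) = t
l = 969/66873983 (l = 1/((68919 - (30/(-19 + 53) - 1/114*146)) + 94) = 1/((68919 - (30/34 - 73/57)) + 94) = 1/((68919 - (30*(1/34) - 73/57)) + 94) = 1/((68919 - (15/17 - 73/57)) + 94) = 1/((68919 - 1*(-386/969)) + 94) = 1/((68919 + 386/969) + 94) = 1/(66782897/969 + 94) = 1/(66873983/969) = 969/66873983 ≈ 1.4490e-5)
(l + 115995) + 282*381 = (969/66873983 + 115995) + 282*381 = 7757047659054/66873983 + 107442 = 14942122140540/66873983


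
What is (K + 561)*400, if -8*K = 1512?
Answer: 148800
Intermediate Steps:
K = -189 (K = -1/8*1512 = -189)
(K + 561)*400 = (-189 + 561)*400 = 372*400 = 148800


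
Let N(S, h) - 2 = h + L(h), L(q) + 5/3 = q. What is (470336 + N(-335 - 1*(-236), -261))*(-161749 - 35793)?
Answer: -278424189106/3 ≈ -9.2808e+10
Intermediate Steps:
L(q) = -5/3 + q
N(S, h) = 1/3 + 2*h (N(S, h) = 2 + (h + (-5/3 + h)) = 2 + (-5/3 + 2*h) = 1/3 + 2*h)
(470336 + N(-335 - 1*(-236), -261))*(-161749 - 35793) = (470336 + (1/3 + 2*(-261)))*(-161749 - 35793) = (470336 + (1/3 - 522))*(-197542) = (470336 - 1565/3)*(-197542) = (1409443/3)*(-197542) = -278424189106/3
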